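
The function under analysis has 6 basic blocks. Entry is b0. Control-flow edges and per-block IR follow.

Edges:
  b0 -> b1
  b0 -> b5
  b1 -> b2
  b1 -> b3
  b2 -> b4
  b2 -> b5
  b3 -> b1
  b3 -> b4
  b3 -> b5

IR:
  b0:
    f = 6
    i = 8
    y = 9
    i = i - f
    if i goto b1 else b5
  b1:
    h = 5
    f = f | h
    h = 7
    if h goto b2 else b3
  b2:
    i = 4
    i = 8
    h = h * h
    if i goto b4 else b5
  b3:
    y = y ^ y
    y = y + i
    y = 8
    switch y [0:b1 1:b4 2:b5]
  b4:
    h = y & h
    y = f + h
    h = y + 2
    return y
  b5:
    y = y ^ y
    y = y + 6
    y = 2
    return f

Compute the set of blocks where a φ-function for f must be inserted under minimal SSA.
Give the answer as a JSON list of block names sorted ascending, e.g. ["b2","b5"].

idom tree: b1←b0 b2←b1 b3←b1 b4←b1 b5←b0
Dom at joins:
  b1: preds {b0,b3}: {b0} ∩ {b0,b1,b3} = {b0}; idom=b0
  b4: preds {b2,b3}: {b0,b1,b2} ∩ {b0,b1,b3} = {b0,b1}; idom=b1
  b5: preds {b0,b2,b3}: {b0} ∩ {b0,b1,b2} ∩ {b0,b1,b3} = {b0}; idom=b0

Frontier:
  join b1 pred b0: · stop@b0
  join b1 pred b3: b3→b1 stop@b0
  join b4 pred b2: b2 stop@b1
  join b4 pred b3: b3 stop@b1
  join b5 pred b0: · stop@b0
  join b5 pred b2: b2→b1 stop@b0
  join b5 pred b3: b3→b1 stop@b0
  b0: DF=∅
  b1: DF={b1,b5}
  b2: DF={b4,b5}
  b3: DF={b1,b4,b5}
  b4: DF=∅
  b5: DF=∅

φ for f: defs {b0,b1}
  DF⁺ = {b1,b5}

Answer: ["b1", "b5"]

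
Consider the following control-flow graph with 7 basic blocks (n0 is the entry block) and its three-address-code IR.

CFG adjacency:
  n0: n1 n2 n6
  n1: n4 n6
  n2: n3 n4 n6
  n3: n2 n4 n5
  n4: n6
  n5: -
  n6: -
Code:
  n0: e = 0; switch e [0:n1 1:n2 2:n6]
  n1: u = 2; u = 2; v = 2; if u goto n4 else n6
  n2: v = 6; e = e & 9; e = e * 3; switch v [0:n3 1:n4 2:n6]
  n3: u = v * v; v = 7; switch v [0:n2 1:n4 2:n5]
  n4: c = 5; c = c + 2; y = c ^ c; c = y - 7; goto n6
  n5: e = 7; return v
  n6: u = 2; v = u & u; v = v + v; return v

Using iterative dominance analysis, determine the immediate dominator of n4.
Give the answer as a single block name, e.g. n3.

Answer: n0

Derivation:
idom tree: n1←n0 n2←n0 n3←n2 n4←n0 n5←n3 n6←n0
Join-block Dom:
  n2: preds {n0,n3}: {n0} ∩ {n0,n2,n3} = {n0}; idom=n0
  n4: preds {n1,n2,n3}: {n0,n1} ∩ {n0,n2} ∩ {n0,n2,n3} = {n0}; idom=n0
  n6: preds {n0,n1,n2,n4}: {n0} ∩ {n0,n1} ∩ {n0,n2} ∩ {n0,n4} = {n0}; idom=n0

idom(n4) = n0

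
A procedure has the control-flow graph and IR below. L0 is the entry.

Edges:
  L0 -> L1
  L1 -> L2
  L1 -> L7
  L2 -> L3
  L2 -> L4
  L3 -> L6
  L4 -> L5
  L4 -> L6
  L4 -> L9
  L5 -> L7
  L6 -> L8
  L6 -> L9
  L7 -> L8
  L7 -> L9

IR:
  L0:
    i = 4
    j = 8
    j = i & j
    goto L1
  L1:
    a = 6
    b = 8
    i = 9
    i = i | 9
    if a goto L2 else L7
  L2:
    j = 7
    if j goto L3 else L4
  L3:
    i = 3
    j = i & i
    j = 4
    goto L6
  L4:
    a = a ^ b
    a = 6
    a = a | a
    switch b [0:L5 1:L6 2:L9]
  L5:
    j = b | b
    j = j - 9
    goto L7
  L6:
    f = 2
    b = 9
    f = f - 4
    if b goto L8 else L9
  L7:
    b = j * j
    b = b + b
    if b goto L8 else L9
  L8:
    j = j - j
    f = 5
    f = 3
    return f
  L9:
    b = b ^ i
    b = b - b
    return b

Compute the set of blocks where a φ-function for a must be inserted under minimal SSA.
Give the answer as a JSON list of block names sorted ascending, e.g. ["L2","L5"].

Answer: ["L6", "L7", "L8", "L9"]

Derivation:
idom tree: L1←L0 L2←L1 L3←L2 L4←L2 L5←L4 L6←L2 L7←L1 L8←L1 L9←L1
Dom∩ at merges:
  L6: preds {L3,L4}: {L0,L1,L2,L3} ∩ {L0,L1,L2,L4} = {L0,L1,L2}; idom=L2
  L7: preds {L1,L5}: {L0,L1} ∩ {L0,L1,L2,L4,L5} = {L0,L1}; idom=L1
  L8: preds {L6,L7}: {L0,L1,L2,L6} ∩ {L0,L1,L7} = {L0,L1}; idom=L1
  L9: preds {L4,L6,L7}: {L0,L1,L2,L4} ∩ {L0,L1,L2,L6} ∩ {L0,L1,L7} = {L0,L1}; idom=L1

DF derivation:
  L6←L3: walk L3 to L2
  L6←L4: walk L4 to L2
  L7←L1: walk · to L1
  L7←L5: walk L5→L4→L2 to L1
  L8←L6: walk L6→L2 to L1
  L8←L7: walk L7 to L1
  L9←L4: walk L4→L2 to L1
  L9←L6: walk L6→L2 to L1
  L9←L7: walk L7 to L1
  DF(L0)=∅
  DF(L1)=∅
  DF(L2)={L7,L8,L9}
  DF(L3)={L6}
  DF(L4)={L6,L7,L9}
  DF(L5)={L7}
  DF(L6)={L8,L9}
  DF(L7)={L8,L9}
  DF(L8)=∅
  DF(L9)=∅

φ for a: defs {L1,L4}
  DF⁺ = {L6,L7,L8,L9}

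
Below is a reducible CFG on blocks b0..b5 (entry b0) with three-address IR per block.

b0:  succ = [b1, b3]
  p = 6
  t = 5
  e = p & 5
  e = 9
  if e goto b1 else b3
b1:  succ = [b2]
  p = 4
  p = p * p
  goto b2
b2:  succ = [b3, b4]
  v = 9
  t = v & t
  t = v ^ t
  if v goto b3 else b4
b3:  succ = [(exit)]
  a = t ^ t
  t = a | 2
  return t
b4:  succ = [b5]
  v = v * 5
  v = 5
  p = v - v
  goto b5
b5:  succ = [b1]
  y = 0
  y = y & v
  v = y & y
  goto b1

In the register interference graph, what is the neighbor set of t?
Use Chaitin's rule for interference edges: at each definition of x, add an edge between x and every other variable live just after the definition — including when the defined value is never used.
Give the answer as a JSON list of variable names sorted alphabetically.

def/use:
  b0: {e,p,t} / ∅
  b1: {p} / ∅
  b2: {t,v} / {t}
  b3: {a,t} / {t}
  b4: {p,v} / {v}
  b5: {v,y} / {v}

Live sets:
  live b0: ∅→{t}
  live b1: {t}→{t}
  live b2: {t}→{t,v}
  live b3: {t}→∅
  live b4: {t,v}→{t,v}
  live b5: {t,v}→{t}

Conflict graph:
  a: ∅
  e: {t}
  p: {t,v}
  t: {e,p,v,y}
  v: {p,t,y}
  y: {t,v}

N(t) = ["e", "p", "v", "y"]

Answer: ["e", "p", "v", "y"]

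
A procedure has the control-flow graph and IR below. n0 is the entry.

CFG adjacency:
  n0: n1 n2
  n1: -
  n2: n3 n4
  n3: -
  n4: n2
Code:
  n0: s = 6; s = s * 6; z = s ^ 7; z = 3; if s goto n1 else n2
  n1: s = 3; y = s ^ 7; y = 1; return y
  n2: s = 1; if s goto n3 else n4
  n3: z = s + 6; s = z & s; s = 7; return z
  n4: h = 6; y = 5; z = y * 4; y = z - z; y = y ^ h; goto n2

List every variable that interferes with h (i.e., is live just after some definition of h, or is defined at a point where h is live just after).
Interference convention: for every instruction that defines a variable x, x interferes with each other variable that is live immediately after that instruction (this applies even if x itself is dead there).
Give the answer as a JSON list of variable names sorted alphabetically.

def/use:
  n0: {s,z} / ∅
  n1: {s,y} / ∅
  n2: {s} / ∅
  n3: {s,z} / {s}
  n4: {h,y,z} / ∅

Backward fixpoint:
  live n0: ∅→∅
  live n1: ∅→∅
  live n2: ∅→{s}
  live n3: {s}→∅
  live n4: ∅→∅

Conflict graph:
  h↔{y,z}
  s↔{z}
  y↔{h}
  z↔{h,s}

N(h) = ["y", "z"]

Answer: ["y", "z"]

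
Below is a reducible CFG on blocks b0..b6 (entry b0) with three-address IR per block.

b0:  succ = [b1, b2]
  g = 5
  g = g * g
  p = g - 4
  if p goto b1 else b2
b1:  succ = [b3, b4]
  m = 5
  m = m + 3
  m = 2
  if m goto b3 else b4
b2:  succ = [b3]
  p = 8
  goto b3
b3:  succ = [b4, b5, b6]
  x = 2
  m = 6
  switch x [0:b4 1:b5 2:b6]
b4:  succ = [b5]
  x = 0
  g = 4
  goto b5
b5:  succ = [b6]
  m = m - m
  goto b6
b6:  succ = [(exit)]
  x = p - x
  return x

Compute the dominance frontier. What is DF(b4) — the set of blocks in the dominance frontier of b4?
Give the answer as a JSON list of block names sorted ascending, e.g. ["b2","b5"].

Answer: ["b5"]

Derivation:
idom tree: b1←b0 b2←b0 b3←b0 b4←b0 b5←b0 b6←b0
Dom∩ at merges:
  b3: preds {b1,b2}: {b0,b1} ∩ {b0,b2} = {b0}; idom=b0
  b4: preds {b1,b3}: {b0,b1} ∩ {b0,b3} = {b0}; idom=b0
  b5: preds {b3,b4}: {b0,b3} ∩ {b0,b4} = {b0}; idom=b0
  b6: preds {b3,b5}: {b0,b3} ∩ {b0,b5} = {b0}; idom=b0

DF derivation:
  join b3 pred b1: b1 stop@b0
  join b3 pred b2: b2 stop@b0
  join b4 pred b1: b1 stop@b0
  join b4 pred b3: b3 stop@b0
  join b5 pred b3: b3 stop@b0
  join b5 pred b4: b4 stop@b0
  join b6 pred b3: b3 stop@b0
  join b6 pred b5: b5 stop@b0
  b0: DF=∅
  b1: DF={b3,b4}
  b2: DF={b3}
  b3: DF={b4,b5,b6}
  b4: DF={b5}
  b5: DF={b6}
  b6: DF=∅

DF(b4) = ["b5"]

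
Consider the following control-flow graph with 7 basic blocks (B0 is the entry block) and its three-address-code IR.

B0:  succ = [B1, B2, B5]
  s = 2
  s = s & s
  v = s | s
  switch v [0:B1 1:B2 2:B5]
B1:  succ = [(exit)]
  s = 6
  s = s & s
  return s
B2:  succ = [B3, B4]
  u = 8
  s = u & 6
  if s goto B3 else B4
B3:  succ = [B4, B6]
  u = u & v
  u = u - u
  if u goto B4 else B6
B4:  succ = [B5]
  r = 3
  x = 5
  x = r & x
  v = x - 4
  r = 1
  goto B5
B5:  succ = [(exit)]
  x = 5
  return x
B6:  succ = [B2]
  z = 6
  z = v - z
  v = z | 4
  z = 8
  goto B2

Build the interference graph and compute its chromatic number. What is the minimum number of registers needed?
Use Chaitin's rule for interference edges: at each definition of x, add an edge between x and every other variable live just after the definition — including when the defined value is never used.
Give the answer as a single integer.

Block summaries:
  B0: {s,v} / ∅
  B1: {s} / ∅
  B2: {s,u} / ∅
  B3: {u} / {u,v}
  B4: {r,v,x} / ∅
  B5: {x} / ∅
  B6: {v,z} / {v}

Backward fixpoint:
  B0 li=∅ lo={v}
  B1 li=∅ lo=∅
  B2 li={v} lo={u,v}
  B3 li={u,v} lo={v}
  B4 li=∅ lo=∅
  B5 li=∅ lo=∅
  B6 li={v} lo={v}

Conflict graph:
  r↔{x}
  s↔{u,v}
  u↔{s,v}
  v↔{s,u,z}
  x↔{r}
  z↔{v}

Registers:
  {s,u,v} pairwise interfere (3-clique) ⇒ χ ≥ 3
  assign r→c0 s→c1 u→c2 v→c0 x→c1 z→c1 — no edge inside a register ⇒ χ ≤ 3
  χ = 3

Answer: 3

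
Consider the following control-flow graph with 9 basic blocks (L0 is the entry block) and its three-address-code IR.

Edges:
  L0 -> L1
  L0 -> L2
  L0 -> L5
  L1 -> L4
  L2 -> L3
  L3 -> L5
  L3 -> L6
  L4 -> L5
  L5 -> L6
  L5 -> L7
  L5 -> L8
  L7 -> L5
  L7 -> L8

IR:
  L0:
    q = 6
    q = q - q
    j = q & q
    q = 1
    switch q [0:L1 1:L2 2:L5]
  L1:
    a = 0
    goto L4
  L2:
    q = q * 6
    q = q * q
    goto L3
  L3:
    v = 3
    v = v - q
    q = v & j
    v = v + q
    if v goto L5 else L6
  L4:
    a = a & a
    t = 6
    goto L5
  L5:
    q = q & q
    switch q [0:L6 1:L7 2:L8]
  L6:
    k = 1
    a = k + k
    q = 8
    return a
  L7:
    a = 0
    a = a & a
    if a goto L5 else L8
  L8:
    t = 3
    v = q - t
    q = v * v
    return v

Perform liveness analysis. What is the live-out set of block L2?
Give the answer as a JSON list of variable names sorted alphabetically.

Answer: ["j", "q"]

Derivation:
def/use:
  L0 def {j,q} use ∅
  L1 def {a} use ∅
  L2 def {q} use {q}
  L3 def {q,v} use {j,q}
  L4 def {a,t} use {a}
  L5 def {q} use {q}
  L6 def {a,k,q} use ∅
  L7 def {a} use ∅
  L8 def {q,t,v} use {q}

Live sets:
  L0 li=∅ lo={j,q}
  L1 li={q} lo={a,q}
  L2 li={j,q} lo={j,q}
  L3 li={j,q} lo={q}
  L4 li={a,q} lo={q}
  L5 li={q} lo={q}
  L6 li=∅ lo=∅
  L7 li={q} lo={q}
  L8 li={q} lo=∅

live-out(L2) = ["j", "q"]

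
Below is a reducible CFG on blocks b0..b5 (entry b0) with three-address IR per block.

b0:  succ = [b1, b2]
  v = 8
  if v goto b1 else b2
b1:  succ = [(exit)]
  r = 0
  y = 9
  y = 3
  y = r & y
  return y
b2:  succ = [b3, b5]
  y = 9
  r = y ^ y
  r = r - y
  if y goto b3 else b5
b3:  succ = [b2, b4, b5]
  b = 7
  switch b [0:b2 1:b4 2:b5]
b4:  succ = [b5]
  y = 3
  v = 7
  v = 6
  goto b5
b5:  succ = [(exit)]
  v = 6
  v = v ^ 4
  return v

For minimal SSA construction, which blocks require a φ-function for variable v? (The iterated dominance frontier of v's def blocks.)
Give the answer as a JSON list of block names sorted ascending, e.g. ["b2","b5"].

idom tree: b1←b0 b2←b0 b3←b2 b4←b3 b5←b2
Dom∩ at merges:
  b2: preds {b0,b3}: {b0} ∩ {b0,b2,b3} = {b0}; idom=b0
  b5: preds {b2,b3,b4}: {b0,b2} ∩ {b0,b2,b3} ∩ {b0,b2,b3,b4} = {b0,b2}; idom=b2

DF derivation:
  b2←b0: walk · to b0
  b2←b3: walk b3→b2 to b0
  b5←b2: walk · to b2
  b5←b3: walk b3 to b2
  b5←b4: walk b4→b3 to b2
  b0 → ∅
  b1 → ∅
  b2 → {b2}
  b3 → {b2,b5}
  b4 → {b5}
  b5 → ∅

φ for v: defs {b0,b4,b5}
  DF⁺ = {b5}

Answer: ["b5"]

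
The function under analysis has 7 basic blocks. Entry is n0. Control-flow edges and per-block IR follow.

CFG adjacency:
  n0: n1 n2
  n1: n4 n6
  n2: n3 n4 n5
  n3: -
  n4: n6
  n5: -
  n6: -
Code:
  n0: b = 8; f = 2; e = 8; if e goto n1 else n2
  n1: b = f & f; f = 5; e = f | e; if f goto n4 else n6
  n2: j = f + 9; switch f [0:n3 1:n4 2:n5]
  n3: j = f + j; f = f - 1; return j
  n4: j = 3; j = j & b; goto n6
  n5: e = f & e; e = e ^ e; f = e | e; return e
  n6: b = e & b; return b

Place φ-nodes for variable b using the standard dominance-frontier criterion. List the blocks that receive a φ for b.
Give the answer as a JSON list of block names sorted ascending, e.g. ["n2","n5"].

Answer: ["n4", "n6"]

Analysis:
idom tree: n1←n0 n2←n0 n3←n2 n4←n0 n5←n2 n6←n0
Dom at joins:
  n4: preds {n1,n2}: {n0,n1} ∩ {n0,n2} = {n0}; idom=n0
  n6: preds {n1,n4}: {n0,n1} ∩ {n0,n4} = {n0}; idom=n0

Frontier:
  join n4 pred n1: n1 stop@n0
  join n4 pred n2: n2 stop@n0
  join n6 pred n1: n1 stop@n0
  join n6 pred n4: n4 stop@n0
  n0 → ∅
  n1 → {n4,n6}
  n2 → {n4}
  n3 → ∅
  n4 → {n6}
  n5 → ∅
  n6 → ∅

φ for b: defs {n0,n1,n6}
  DF⁺ = {n4,n6}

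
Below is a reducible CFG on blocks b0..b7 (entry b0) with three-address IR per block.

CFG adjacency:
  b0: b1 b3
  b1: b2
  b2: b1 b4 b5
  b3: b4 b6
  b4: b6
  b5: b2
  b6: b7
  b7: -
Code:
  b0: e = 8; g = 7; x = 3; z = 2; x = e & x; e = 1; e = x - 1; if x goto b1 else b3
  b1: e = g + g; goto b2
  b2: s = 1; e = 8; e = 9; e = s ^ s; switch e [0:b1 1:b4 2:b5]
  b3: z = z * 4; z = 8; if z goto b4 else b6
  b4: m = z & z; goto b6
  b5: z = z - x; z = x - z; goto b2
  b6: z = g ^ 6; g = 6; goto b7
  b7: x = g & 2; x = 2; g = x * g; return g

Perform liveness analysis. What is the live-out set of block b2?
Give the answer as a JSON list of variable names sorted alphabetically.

Answer: ["g", "x", "z"]

Derivation:
Per-block:
  b0: {e,g,x,z} / ∅
  b1: {e} / {g}
  b2: {e,s} / ∅
  b3: {z} / {z}
  b4: {m} / {z}
  b5: {z} / {x,z}
  b6: {g,z} / {g}
  b7: {g,x} / {g}

Live sets:
  live b0: ∅→{g,x,z}
  live b1: {g,x,z}→{g,x,z}
  live b2: {g,x,z}→{g,x,z}
  live b3: {g,z}→{g,z}
  live b4: {g,z}→{g}
  live b5: {g,x,z}→{g,x,z}
  live b6: {g}→{g}
  live b7: {g}→∅

live-out(b2) = ["g", "x", "z"]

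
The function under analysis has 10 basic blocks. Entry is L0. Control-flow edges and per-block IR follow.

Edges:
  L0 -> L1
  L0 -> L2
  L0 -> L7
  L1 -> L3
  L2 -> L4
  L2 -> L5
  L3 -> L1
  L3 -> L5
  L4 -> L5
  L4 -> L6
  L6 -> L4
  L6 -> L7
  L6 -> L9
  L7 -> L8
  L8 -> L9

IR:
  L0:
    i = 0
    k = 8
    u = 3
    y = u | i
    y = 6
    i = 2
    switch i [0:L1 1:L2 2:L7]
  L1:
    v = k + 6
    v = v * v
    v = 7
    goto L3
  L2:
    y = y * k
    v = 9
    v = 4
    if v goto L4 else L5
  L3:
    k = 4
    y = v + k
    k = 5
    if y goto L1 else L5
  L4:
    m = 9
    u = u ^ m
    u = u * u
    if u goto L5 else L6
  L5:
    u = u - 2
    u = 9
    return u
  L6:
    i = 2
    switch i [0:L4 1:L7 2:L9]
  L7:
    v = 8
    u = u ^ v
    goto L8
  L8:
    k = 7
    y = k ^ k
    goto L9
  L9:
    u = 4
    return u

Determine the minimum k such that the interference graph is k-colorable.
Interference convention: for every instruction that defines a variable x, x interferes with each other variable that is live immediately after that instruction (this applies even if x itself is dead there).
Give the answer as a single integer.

Answer: 4

Working:
Per-block:
  L0: def={i,k,u,y} ue=∅
  L1: def={v} ue={k}
  L2: def={v,y} ue={k,y}
  L3: def={k,y} ue={v}
  L4: def={m,u} ue={u}
  L5: def={u} ue={u}
  L6: def={i} ue=∅
  L7: def={u,v} ue={u}
  L8: def={k,y} ue=∅
  L9: def={u} ue=∅

Backward fixpoint:
  L0 li=∅ lo={k,u,y}
  L1 li={k,u} lo={u,v}
  L2 li={k,u,y} lo={u}
  L3 li={u,v} lo={k,u}
  L4 li={u} lo={u}
  L5 li={u} lo=∅
  L6 li={u} lo={u}
  L7 li={u} lo=∅
  L8 li=∅ lo=∅
  L9 li=∅ lo=∅

Interference:
  i: {k,u,y}
  k: {i,u,v,y}
  m: {u}
  u: {i,k,m,v,y}
  v: {k,u}
  y: {i,k,u}

Chromatic number:
  lower bound: {i,k,u,y} mutually conflict ⇒ χ ≥ 4
  4-colouring: R0={u}  R1={k,m}  R2={i,v}  R3={y}
  χ = 4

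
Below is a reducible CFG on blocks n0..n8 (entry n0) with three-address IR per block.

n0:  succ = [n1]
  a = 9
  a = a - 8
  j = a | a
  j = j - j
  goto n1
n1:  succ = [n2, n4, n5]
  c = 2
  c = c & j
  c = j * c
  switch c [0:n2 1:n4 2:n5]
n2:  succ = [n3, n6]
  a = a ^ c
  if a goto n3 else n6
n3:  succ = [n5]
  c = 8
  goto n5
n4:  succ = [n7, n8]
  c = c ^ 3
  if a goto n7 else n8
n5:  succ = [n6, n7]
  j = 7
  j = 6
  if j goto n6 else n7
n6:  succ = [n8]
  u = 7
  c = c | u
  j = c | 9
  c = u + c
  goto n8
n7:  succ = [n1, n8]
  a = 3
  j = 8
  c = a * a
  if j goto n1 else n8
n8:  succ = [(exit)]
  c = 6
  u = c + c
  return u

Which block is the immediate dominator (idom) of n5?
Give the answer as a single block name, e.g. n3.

idom tree: n1←n0 n2←n1 n3←n2 n4←n1 n5←n1 n6←n1 n7←n1 n8←n1
Join-block Dom:
  n1: preds {n0,n7}: {n0} ∩ {n0,n1,n7} = {n0}; idom=n0
  n5: preds {n1,n3}: {n0,n1} ∩ {n0,n1,n2,n3} = {n0,n1}; idom=n1
  n6: preds {n2,n5}: {n0,n1,n2} ∩ {n0,n1,n5} = {n0,n1}; idom=n1
  n7: preds {n4,n5}: {n0,n1,n4} ∩ {n0,n1,n5} = {n0,n1}; idom=n1
  n8: preds {n4,n6,n7}: {n0,n1,n4} ∩ {n0,n1,n6} ∩ {n0,n1,n7} = {n0,n1}; idom=n1

idom(n5) = n1

Answer: n1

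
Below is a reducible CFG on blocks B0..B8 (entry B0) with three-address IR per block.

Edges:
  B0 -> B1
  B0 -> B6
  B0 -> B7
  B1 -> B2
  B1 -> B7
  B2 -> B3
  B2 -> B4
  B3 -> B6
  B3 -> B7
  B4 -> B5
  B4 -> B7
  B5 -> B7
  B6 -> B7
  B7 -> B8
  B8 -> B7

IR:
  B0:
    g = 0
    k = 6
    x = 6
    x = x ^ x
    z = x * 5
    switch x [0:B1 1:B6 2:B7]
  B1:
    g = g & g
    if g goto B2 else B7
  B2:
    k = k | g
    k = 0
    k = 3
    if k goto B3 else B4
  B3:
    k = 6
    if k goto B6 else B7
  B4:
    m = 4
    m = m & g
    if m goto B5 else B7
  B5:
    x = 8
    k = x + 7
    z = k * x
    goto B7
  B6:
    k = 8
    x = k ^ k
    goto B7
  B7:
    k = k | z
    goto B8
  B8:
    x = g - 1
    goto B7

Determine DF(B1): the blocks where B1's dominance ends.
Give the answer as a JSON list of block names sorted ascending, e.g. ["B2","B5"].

idom tree: B1←B0 B2←B1 B3←B2 B4←B2 B5←B4 B6←B0 B7←B0 B8←B7
Dom at joins:
  B6: preds {B0,B3}: {B0} ∩ {B0,B1,B2,B3} = {B0}; idom=B0
  B7: preds {B0,B1,B3,B4,B5,B6,B8}: {B0} ∩ {B0,B1} ∩ {B0,B1,B2,B3} ∩ {B0,B1,B2,B4} ∩ {B0,B1,B2,B4,B5} ∩ {B0,B6} ∩ {B0,B7,B8} = {B0}; idom=B0

DF derivation:
  join B6 pred B0: · stop@B0
  join B6 pred B3: B3→B2→B1 stop@B0
  join B7 pred B0: · stop@B0
  join B7 pred B1: B1 stop@B0
  join B7 pred B3: B3→B2→B1 stop@B0
  join B7 pred B4: B4→B2→B1 stop@B0
  join B7 pred B5: B5→B4→B2→B1 stop@B0
  join B7 pred B6: B6 stop@B0
  join B7 pred B8: B8→B7 stop@B0
  B0 → ∅
  B1 → {B6,B7}
  B2 → {B6,B7}
  B3 → {B6,B7}
  B4 → {B7}
  B5 → {B7}
  B6 → {B7}
  B7 → {B7}
  B8 → {B7}

DF(B1) = ["B6", "B7"]

Answer: ["B6", "B7"]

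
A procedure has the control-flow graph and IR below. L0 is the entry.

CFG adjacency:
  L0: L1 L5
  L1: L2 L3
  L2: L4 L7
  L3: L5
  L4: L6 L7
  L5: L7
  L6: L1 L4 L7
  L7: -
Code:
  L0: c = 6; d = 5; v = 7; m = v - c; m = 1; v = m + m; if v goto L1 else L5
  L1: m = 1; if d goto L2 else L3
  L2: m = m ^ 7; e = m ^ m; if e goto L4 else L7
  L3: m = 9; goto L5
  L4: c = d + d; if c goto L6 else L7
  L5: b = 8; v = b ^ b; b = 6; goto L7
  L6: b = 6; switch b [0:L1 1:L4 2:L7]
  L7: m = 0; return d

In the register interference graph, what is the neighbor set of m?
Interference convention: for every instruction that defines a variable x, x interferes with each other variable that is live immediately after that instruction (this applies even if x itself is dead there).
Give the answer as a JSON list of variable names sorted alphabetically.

Per-block:
  L0: {c,d,m,v} / ∅
  L1: {m} / {d}
  L2: {e,m} / {m}
  L3: {m} / ∅
  L4: {c} / {d}
  L5: {b,v} / ∅
  L6: {b} / ∅
  L7: {m} / {d}

Live sets:
  L0 li=∅ lo={d}
  L1 li={d} lo={d,m}
  L2 li={d,m} lo={d}
  L3 li={d} lo={d}
  L4 li={d} lo={d}
  L5 li={d} lo={d}
  L6 li={d} lo={d}
  L7 li={d} lo=∅

Conflict graph:
  b: {d}
  c: {d,v}
  d: {b,c,e,m,v}
  e: {d}
  m: {d}
  v: {c,d}

N(m) = ["d"]

Answer: ["d"]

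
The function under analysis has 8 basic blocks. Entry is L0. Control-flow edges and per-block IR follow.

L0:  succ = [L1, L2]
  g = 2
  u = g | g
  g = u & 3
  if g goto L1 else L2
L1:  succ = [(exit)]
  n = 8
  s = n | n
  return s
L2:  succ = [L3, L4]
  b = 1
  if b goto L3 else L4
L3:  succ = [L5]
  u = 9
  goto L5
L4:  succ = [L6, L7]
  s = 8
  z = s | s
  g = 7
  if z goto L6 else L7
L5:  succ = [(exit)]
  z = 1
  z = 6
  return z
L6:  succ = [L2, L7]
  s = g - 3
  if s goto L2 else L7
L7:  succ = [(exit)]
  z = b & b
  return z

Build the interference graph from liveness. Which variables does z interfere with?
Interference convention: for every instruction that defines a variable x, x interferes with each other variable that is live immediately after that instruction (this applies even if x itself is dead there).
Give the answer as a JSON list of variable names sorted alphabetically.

Answer: ["b", "g"]

Derivation:
Block summaries:
  L0: def={g,u} ue=∅
  L1: def={n,s} ue=∅
  L2: def={b} ue=∅
  L3: def={u} ue=∅
  L4: def={g,s,z} ue=∅
  L5: def={z} ue=∅
  L6: def={s} ue={g}
  L7: def={z} ue={b}

Live sets:
  L0: in=∅ out=∅
  L1: in=∅ out=∅
  L2: in=∅ out={b}
  L3: in=∅ out=∅
  L4: in={b} out={b,g}
  L5: in=∅ out=∅
  L6: in={b,g} out={b}
  L7: in={b} out=∅

Interfere edges:
  b↔{g,s,z}
  g↔{b,z}
  n↔∅
  s↔{b}
  u↔∅
  z↔{b,g}

N(z) = ["b", "g"]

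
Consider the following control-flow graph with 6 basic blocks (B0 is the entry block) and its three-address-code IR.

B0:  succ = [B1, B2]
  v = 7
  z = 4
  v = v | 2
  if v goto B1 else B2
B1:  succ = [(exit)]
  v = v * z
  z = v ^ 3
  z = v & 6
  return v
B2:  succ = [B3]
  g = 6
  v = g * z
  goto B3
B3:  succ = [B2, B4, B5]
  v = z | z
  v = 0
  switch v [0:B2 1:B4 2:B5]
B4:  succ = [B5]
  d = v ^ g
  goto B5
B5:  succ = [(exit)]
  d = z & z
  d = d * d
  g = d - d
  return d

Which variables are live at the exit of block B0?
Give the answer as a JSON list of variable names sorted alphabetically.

Block summaries:
  B0: {v,z} / ∅
  B1: {v,z} / {v,z}
  B2: {g,v} / {z}
  B3: {v} / {z}
  B4: {d} / {g,v}
  B5: {d,g} / {z}

Liveness:
  B0 li=∅ lo={v,z}
  B1 li={v,z} lo=∅
  B2 li={z} lo={g,z}
  B3 li={g,z} lo={g,v,z}
  B4 li={g,v,z} lo={z}
  B5 li={z} lo=∅

live-out(B0) = ["v", "z"]

Answer: ["v", "z"]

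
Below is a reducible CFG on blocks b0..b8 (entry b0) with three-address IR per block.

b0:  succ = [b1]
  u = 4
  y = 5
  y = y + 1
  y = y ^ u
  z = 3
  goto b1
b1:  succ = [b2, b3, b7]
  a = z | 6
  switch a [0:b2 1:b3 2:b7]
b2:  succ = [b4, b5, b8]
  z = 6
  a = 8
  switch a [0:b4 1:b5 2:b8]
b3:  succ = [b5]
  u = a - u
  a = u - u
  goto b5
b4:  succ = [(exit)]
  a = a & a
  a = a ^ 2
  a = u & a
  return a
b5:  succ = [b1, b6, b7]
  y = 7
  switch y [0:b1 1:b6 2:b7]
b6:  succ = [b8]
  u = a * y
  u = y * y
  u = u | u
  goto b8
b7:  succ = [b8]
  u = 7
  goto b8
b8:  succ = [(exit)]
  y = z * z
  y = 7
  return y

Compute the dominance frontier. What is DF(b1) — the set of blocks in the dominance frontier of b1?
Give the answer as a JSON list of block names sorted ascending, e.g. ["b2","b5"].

Answer: ["b1"]

Analysis:
idom tree: b1←b0 b2←b1 b3←b1 b4←b2 b5←b1 b6←b5 b7←b1 b8←b1
Join-block Dom:
  b1: preds {b0,b5}: {b0} ∩ {b0,b1,b5} = {b0}; idom=b0
  b5: preds {b2,b3}: {b0,b1,b2} ∩ {b0,b1,b3} = {b0,b1}; idom=b1
  b7: preds {b1,b5}: {b0,b1} ∩ {b0,b1,b5} = {b0,b1}; idom=b1
  b8: preds {b2,b6,b7}: {b0,b1,b2} ∩ {b0,b1,b5,b6} ∩ {b0,b1,b7} = {b0,b1}; idom=b1

DF derivation:
  join b1 pred b0: · stop@b0
  join b1 pred b5: b5→b1 stop@b0
  join b5 pred b2: b2 stop@b1
  join b5 pred b3: b3 stop@b1
  join b7 pred b1: · stop@b1
  join b7 pred b5: b5 stop@b1
  join b8 pred b2: b2 stop@b1
  join b8 pred b6: b6→b5 stop@b1
  join b8 pred b7: b7 stop@b1
  DF(b0)=∅
  DF(b1)={b1}
  DF(b2)={b5,b8}
  DF(b3)={b5}
  DF(b4)=∅
  DF(b5)={b1,b7,b8}
  DF(b6)={b8}
  DF(b7)={b8}
  DF(b8)=∅

DF(b1) = ["b1"]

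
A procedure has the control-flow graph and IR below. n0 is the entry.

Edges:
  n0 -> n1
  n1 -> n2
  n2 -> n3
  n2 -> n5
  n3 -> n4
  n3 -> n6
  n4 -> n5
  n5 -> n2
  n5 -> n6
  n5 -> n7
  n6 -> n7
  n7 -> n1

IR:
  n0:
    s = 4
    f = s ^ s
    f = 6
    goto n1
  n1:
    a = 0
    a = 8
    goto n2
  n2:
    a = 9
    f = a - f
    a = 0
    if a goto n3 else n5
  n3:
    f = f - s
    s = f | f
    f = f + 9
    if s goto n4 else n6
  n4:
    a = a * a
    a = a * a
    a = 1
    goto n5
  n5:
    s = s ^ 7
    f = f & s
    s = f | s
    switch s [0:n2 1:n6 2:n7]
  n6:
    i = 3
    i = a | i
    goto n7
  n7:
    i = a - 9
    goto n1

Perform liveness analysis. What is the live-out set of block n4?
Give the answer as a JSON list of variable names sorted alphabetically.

Per-block:
  n0: def={f,s} ue=∅
  n1: def={a} ue=∅
  n2: def={a,f} ue={f}
  n3: def={f,s} ue={f,s}
  n4: def={a} ue={a}
  n5: def={f,s} ue={f,s}
  n6: def={i} ue={a}
  n7: def={i} ue={a}

Backward fixpoint:
  live n0: ∅→{f,s}
  live n1: {f,s}→{f,s}
  live n2: {f,s}→{a,f,s}
  live n3: {a,f,s}→{a,f,s}
  live n4: {a,f,s}→{a,f,s}
  live n5: {a,f,s}→{a,f,s}
  live n6: {a,f,s}→{a,f,s}
  live n7: {a,f,s}→{f,s}

live-out(n4) = ["a", "f", "s"]

Answer: ["a", "f", "s"]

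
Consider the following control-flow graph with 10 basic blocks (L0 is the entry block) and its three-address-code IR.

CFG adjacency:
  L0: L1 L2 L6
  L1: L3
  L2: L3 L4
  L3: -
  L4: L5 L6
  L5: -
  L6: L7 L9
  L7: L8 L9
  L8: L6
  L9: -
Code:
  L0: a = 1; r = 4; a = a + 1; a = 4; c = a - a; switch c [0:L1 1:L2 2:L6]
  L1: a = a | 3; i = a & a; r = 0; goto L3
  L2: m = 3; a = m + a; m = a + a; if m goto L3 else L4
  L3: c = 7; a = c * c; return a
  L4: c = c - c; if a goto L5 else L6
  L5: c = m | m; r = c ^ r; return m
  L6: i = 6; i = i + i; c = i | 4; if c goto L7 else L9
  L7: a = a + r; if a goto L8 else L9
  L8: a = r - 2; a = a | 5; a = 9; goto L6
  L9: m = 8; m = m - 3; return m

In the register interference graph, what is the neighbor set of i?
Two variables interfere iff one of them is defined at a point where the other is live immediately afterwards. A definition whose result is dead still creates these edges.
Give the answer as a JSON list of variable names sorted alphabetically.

def/use:
  L0: def={a,c,r} ue=∅
  L1: def={a,i,r} ue={a}
  L2: def={a,m} ue={a}
  L3: def={a,c} ue=∅
  L4: def={c} ue={a,c}
  L5: def={c,r} ue={m,r}
  L6: def={c,i} ue=∅
  L7: def={a} ue={a,r}
  L8: def={a} ue={r}
  L9: def={m} ue=∅

Backward fixpoint:
  L0: in=∅ out={a,c,r}
  L1: in={a} out=∅
  L2: in={a,c,r} out={a,c,m,r}
  L3: in=∅ out=∅
  L4: in={a,c,m,r} out={a,m,r}
  L5: in={m,r} out=∅
  L6: in={a,r} out={a,r}
  L7: in={a,r} out={r}
  L8: in={r} out={a,r}
  L9: in=∅ out=∅

Interfere edges:
  a: {c,i,m,r}
  c: {a,m,r}
  i: {a,r}
  m: {a,c,r}
  r: {a,c,i,m}

N(i) = ["a", "r"]

Answer: ["a", "r"]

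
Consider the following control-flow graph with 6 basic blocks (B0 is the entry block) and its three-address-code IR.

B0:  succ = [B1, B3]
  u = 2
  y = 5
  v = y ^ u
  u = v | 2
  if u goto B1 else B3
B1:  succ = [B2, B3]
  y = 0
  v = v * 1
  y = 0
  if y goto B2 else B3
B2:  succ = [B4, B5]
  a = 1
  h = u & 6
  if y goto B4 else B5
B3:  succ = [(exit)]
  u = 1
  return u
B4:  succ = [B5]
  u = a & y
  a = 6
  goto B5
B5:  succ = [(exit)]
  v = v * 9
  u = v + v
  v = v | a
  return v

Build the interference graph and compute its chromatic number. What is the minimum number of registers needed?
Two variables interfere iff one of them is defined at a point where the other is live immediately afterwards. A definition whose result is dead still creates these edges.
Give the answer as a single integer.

Answer: 4

Working:
Per-block:
  B0 def {u,v,y} use ∅
  B1 def {v,y} use {v}
  B2 def {a,h} use {u,y}
  B3 def {u} use ∅
  B4 def {a,u} use {a,y}
  B5 def {u,v} use {a,v}

Liveness:
  B0 li=∅ lo={u,v}
  B1 li={u,v} lo={u,v,y}
  B2 li={u,v,y} lo={a,v,y}
  B3 li=∅ lo=∅
  B4 li={a,v,y} lo={a,v}
  B5 li={a,v} lo=∅

Interference:
  a: {h,u,v,y}
  h: {a,v,y}
  u: {a,v,y}
  v: {a,h,u,y}
  y: {a,h,u,v}

Registers:
  {a,h,v,y} pairwise interfere (4-clique) ⇒ χ ≥ 4
  assign a→r0 h→r3 u→r3 v→r1 y→r2 — no edge inside a register ⇒ χ ≤ 4
  χ = 4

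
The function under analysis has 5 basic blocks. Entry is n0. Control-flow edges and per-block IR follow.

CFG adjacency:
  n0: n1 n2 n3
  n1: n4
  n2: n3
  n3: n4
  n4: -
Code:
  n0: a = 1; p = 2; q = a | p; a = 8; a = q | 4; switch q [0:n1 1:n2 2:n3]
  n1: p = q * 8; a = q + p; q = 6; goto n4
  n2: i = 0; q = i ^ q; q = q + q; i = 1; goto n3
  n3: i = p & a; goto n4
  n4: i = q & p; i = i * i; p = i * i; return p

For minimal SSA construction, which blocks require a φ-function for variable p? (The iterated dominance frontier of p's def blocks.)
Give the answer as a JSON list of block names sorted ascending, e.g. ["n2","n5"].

Answer: ["n4"]

Derivation:
idom tree: n1←n0 n2←n0 n3←n0 n4←n0
Dom at joins:
  n3: preds {n0,n2}: {n0} ∩ {n0,n2} = {n0}; idom=n0
  n4: preds {n1,n3}: {n0,n1} ∩ {n0,n3} = {n0}; idom=n0

Frontier:
  n3←n0: walk · to n0
  n3←n2: walk n2 to n0
  n4←n1: walk n1 to n0
  n4←n3: walk n3 to n0
  n0 → ∅
  n1 → {n4}
  n2 → {n3}
  n3 → {n4}
  n4 → ∅

φ for p: defs {n0,n1,n4}
  DF⁺ = {n4}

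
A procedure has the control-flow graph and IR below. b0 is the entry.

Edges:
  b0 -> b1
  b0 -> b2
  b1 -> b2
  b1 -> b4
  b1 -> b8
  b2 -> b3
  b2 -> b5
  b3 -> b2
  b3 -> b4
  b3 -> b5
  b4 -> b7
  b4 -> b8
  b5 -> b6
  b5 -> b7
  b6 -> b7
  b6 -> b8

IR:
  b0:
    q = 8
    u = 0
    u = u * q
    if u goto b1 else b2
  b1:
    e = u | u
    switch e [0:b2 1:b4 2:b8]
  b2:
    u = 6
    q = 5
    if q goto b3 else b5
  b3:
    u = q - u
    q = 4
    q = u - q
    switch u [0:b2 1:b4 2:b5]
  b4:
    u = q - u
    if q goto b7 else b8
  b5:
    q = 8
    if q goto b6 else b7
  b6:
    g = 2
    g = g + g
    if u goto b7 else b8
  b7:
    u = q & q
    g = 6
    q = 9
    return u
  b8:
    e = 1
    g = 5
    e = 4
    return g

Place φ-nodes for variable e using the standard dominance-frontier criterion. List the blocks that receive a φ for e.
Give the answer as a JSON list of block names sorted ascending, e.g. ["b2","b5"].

idom tree: b1←b0 b2←b0 b3←b2 b4←b0 b5←b2 b6←b5 b7←b0 b8←b0
Dom at joins:
  b2: preds {b0,b1,b3}: {b0} ∩ {b0,b1} ∩ {b0,b2,b3} = {b0}; idom=b0
  b4: preds {b1,b3}: {b0,b1} ∩ {b0,b2,b3} = {b0}; idom=b0
  b5: preds {b2,b3}: {b0,b2} ∩ {b0,b2,b3} = {b0,b2}; idom=b2
  b7: preds {b4,b5,b6}: {b0,b4} ∩ {b0,b2,b5} ∩ {b0,b2,b5,b6} = {b0}; idom=b0
  b8: preds {b1,b4,b6}: {b0,b1} ∩ {b0,b4} ∩ {b0,b2,b5,b6} = {b0}; idom=b0

DF walk-up:
  join b2 pred b0: · stop@b0
  join b2 pred b1: b1 stop@b0
  join b2 pred b3: b3→b2 stop@b0
  join b4 pred b1: b1 stop@b0
  join b4 pred b3: b3→b2 stop@b0
  join b5 pred b2: · stop@b2
  join b5 pred b3: b3 stop@b2
  join b7 pred b4: b4 stop@b0
  join b7 pred b5: b5→b2 stop@b0
  join b7 pred b6: b6→b5→b2 stop@b0
  join b8 pred b1: b1 stop@b0
  join b8 pred b4: b4 stop@b0
  join b8 pred b6: b6→b5→b2 stop@b0
  DF(b0)=∅
  DF(b1)={b2,b4,b8}
  DF(b2)={b2,b4,b7,b8}
  DF(b3)={b2,b4,b5}
  DF(b4)={b7,b8}
  DF(b5)={b7,b8}
  DF(b6)={b7,b8}
  DF(b7)=∅
  DF(b8)=∅

φ for e: defs {b1,b8}
  DF⁺ = {b2,b4,b7,b8}

Answer: ["b2", "b4", "b7", "b8"]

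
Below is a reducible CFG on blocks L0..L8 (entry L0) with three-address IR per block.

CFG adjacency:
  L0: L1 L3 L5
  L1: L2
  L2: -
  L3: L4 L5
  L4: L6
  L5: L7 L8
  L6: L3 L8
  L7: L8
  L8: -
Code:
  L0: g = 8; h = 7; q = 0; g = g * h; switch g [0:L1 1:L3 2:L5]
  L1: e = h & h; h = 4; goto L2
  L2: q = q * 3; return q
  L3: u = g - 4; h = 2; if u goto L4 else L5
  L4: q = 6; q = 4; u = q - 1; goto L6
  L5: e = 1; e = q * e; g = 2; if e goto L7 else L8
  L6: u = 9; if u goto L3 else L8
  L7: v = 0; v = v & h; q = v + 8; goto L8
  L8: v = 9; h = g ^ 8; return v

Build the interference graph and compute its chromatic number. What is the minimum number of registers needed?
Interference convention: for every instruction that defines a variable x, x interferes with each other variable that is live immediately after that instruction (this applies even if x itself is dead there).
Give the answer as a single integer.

Answer: 4

Derivation:
Block summaries:
  L0: def={g,h,q} ue=∅
  L1: def={e,h} ue={h}
  L2: def={q} ue={q}
  L3: def={h,u} ue={g}
  L4: def={q,u} ue=∅
  L5: def={e,g} ue={q}
  L6: def={u} ue=∅
  L7: def={q,v} ue={h}
  L8: def={h,v} ue={g}

Live sets:
  L0: in=∅ out={g,h,q}
  L1: in={h,q} out={q}
  L2: in={q} out=∅
  L3: in={g,q} out={g,h,q}
  L4: in={g} out={g,q}
  L5: in={h,q} out={g,h}
  L6: in={g,q} out={g,q}
  L7: in={g,h} out={g}
  L8: in={g} out=∅

Interfere edges:
  e — {g,h,q}
  g — {e,h,q,u,v}
  h — {e,g,q,u,v}
  q — {e,g,h,u}
  u — {g,h,q}
  v — {g,h}

Registers:
  lower bound: {e,g,h,q} mutually conflict ⇒ χ ≥ 4
  4-colouring: c0={g}  c1={h}  c2={q,v}  c3={e,u}
  χ = 4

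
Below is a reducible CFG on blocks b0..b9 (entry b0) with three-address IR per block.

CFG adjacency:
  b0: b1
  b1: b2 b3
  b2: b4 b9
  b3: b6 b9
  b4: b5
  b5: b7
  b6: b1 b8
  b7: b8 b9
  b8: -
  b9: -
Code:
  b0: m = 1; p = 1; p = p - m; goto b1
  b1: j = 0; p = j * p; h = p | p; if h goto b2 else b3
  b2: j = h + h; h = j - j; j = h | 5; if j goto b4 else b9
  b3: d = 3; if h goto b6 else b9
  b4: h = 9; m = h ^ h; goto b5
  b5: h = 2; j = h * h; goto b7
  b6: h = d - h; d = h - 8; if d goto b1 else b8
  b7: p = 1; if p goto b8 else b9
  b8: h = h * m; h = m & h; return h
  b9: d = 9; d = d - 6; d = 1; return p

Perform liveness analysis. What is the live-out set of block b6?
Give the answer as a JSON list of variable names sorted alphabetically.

def/use:
  b0: {m,p} / ∅
  b1: {h,j,p} / {p}
  b2: {h,j} / {h}
  b3: {d} / {h}
  b4: {h,m} / ∅
  b5: {h,j} / ∅
  b6: {d,h} / {d,h}
  b7: {p} / ∅
  b8: {h} / {h,m}
  b9: {d} / {p}

Live sets:
  b0: in=∅ out={m,p}
  b1: in={m,p} out={h,m,p}
  b2: in={h,p} out={p}
  b3: in={h,m,p} out={d,h,m,p}
  b4: in=∅ out={m}
  b5: in={m} out={h,m}
  b6: in={d,h,m,p} out={h,m,p}
  b7: in={h,m} out={h,m,p}
  b8: in={h,m} out=∅
  b9: in={p} out=∅

live-out(b6) = ["h", "m", "p"]

Answer: ["h", "m", "p"]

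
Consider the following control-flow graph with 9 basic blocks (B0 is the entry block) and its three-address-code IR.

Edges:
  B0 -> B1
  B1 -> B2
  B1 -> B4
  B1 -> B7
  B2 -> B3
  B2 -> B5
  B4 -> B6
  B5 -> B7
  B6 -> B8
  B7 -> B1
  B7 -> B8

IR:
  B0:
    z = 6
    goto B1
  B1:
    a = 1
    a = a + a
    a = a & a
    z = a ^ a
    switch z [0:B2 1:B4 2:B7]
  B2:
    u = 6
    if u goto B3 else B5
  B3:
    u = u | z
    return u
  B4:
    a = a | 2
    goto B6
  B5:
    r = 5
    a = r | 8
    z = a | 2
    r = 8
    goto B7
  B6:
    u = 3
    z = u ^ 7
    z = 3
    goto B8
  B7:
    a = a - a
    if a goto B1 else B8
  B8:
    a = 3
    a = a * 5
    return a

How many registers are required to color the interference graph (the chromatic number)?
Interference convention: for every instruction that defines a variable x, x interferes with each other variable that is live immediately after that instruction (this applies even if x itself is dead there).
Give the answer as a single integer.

Answer: 2

Working:
def/use:
  B0: def={z} ue=∅
  B1: def={a,z} ue=∅
  B2: def={u} ue=∅
  B3: def={u} ue={u,z}
  B4: def={a} ue={a}
  B5: def={a,r,z} ue=∅
  B6: def={u,z} ue=∅
  B7: def={a} ue={a}
  B8: def={a} ue=∅

Live sets:
  live B0: ∅→∅
  live B1: ∅→{a,z}
  live B2: {z}→{u,z}
  live B3: {u,z}→∅
  live B4: {a}→∅
  live B5: ∅→{a}
  live B6: ∅→∅
  live B7: {a}→∅
  live B8: ∅→∅

Conflict graph:
  a: {r,z}
  r: {a}
  u: {z}
  z: {a,u}

Registers:
  {a,r} pairwise interfere (2-clique) ⇒ χ ≥ 2
  2-colouring: R0={a,u}  R1={r,z}
  χ = 2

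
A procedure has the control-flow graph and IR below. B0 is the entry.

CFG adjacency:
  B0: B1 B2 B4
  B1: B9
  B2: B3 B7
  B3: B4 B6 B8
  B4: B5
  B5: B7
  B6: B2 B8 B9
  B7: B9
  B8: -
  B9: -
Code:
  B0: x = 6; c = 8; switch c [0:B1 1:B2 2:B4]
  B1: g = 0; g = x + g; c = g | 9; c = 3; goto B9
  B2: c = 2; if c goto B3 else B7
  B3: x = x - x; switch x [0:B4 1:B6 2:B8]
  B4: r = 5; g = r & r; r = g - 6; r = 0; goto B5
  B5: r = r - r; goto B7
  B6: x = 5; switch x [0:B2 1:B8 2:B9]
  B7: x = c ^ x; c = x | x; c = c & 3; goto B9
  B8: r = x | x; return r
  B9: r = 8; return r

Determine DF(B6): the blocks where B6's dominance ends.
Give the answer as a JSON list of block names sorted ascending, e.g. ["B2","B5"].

Answer: ["B2", "B8", "B9"]

Analysis:
idom tree: B1←B0 B2←B0 B3←B2 B4←B0 B5←B4 B6←B3 B7←B0 B8←B3 B9←B0
Dom∩ at merges:
  B2: preds {B0,B6}: {B0} ∩ {B0,B2,B3,B6} = {B0}; idom=B0
  B4: preds {B0,B3}: {B0} ∩ {B0,B2,B3} = {B0}; idom=B0
  B7: preds {B2,B5}: {B0,B2} ∩ {B0,B4,B5} = {B0}; idom=B0
  B8: preds {B3,B6}: {B0,B2,B3} ∩ {B0,B2,B3,B6} = {B0,B2,B3}; idom=B3
  B9: preds {B1,B6,B7}: {B0,B1} ∩ {B0,B2,B3,B6} ∩ {B0,B7} = {B0}; idom=B0

DF derivation:
  join B2 pred B0: · stop@B0
  join B2 pred B6: B6→B3→B2 stop@B0
  join B4 pred B0: · stop@B0
  join B4 pred B3: B3→B2 stop@B0
  join B7 pred B2: B2 stop@B0
  join B7 pred B5: B5→B4 stop@B0
  join B8 pred B3: · stop@B3
  join B8 pred B6: B6 stop@B3
  join B9 pred B1: B1 stop@B0
  join B9 pred B6: B6→B3→B2 stop@B0
  join B9 pred B7: B7 stop@B0
  B0 → ∅
  B1 → {B9}
  B2 → {B2,B4,B7,B9}
  B3 → {B2,B4,B9}
  B4 → {B7}
  B5 → {B7}
  B6 → {B2,B8,B9}
  B7 → {B9}
  B8 → ∅
  B9 → ∅

DF(B6) = ["B2", "B8", "B9"]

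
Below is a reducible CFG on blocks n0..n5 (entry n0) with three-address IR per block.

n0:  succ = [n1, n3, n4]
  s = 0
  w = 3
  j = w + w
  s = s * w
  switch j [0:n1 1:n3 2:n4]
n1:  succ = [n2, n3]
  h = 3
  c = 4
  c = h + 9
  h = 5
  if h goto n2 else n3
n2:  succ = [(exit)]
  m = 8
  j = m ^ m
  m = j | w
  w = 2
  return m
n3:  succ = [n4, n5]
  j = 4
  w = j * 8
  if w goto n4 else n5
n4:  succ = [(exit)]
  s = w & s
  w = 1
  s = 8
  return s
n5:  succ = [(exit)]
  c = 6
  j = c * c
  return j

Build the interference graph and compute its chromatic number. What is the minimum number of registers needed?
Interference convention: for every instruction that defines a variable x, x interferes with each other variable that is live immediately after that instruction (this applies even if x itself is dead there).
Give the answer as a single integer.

Answer: 4

Analysis:
def/use:
  n0: {j,s,w} / ∅
  n1: {c,h} / ∅
  n2: {j,m,w} / {w}
  n3: {j,w} / ∅
  n4: {s,w} / {s,w}
  n5: {c,j} / ∅

Live sets:
  n0: in=∅ out={s,w}
  n1: in={s,w} out={s,w}
  n2: in={w} out=∅
  n3: in={s} out={s,w}
  n4: in={s,w} out=∅
  n5: in=∅ out=∅

Interference:
  c: {h,s,w}
  h: {c,s,w}
  j: {s,w}
  m: {w}
  s: {c,h,j,w}
  w: {c,h,j,m,s}

Chromatic number:
  clique {c,h,s,w} ⇒ need ≥ 4
  assign c→r2 h→r3 j→r2 m→r1 s→r1 w→r0 — no edge inside a register ⇒ χ ≤ 4
  χ = 4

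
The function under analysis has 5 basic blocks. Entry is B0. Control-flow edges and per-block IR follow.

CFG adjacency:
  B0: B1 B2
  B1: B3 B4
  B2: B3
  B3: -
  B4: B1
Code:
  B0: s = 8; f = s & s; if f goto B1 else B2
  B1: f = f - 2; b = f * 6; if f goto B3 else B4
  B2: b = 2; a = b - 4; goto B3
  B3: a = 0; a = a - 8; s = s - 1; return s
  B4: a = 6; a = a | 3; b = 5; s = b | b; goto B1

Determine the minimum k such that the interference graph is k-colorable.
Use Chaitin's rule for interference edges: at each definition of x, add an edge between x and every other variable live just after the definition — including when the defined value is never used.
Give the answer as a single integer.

def/use:
  B0: def={f,s} ue=∅
  B1: def={b,f} ue={f}
  B2: def={a,b} ue=∅
  B3: def={a,s} ue={s}
  B4: def={a,b,s} ue=∅

Liveness:
  B0 li=∅ lo={f,s}
  B1 li={f,s} lo={f,s}
  B2 li={s} lo={s}
  B3 li={s} lo=∅
  B4 li={f} lo={f,s}

Interfere edges:
  a↔{f,s}
  b↔{f,s}
  f↔{a,b,s}
  s↔{a,b,f}

Chromatic number:
  lower bound: {a,f,s} mutually conflict ⇒ χ ≥ 3
  3-colouring: R0={f}  R1={s}  R2={a,b}
  χ = 3

Answer: 3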